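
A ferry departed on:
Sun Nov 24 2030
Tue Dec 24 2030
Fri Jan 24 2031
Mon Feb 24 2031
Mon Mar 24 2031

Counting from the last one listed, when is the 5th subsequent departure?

Sun Aug 24 2031

Each date is the 24th; the gaps (30, 31, 31, 28) track the month lengths.
The rule is the 24th of each month.
Next: April 2031 → Thu Apr 24 2031.
May 2031: Sat May 24 2031.
June 2031: Tue Jun 24 2031.
Next: July 2031 → Thu Jul 24 2031.
Next: August 2031 → Sun Aug 24 2031.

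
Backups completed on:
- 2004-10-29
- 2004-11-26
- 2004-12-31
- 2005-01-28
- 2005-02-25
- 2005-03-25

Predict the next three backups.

2005-04-29, 2005-05-27, 2005-06-24

All Fridays; the gaps (28, 35, 28, 28, 28) vary with month length.
This is the last Friday of each month.
Last Friday of April 2005: 2005-04-29.
May 2005 ends with Friday 2005-05-27.
Last Friday of June 2005: 2005-06-24.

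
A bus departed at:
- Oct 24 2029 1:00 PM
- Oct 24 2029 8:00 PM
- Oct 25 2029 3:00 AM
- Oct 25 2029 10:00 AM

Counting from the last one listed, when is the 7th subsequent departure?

The interval is a steady 7 hours (7, 7, 7).
Oct 25 2029 10:00 AM + 7 h = Oct 25 2029 5:00 PM.
Oct 25 2029 5:00 PM + 7 h = Oct 26 2029 12:00 AM.
Oct 26 2029 12:00 AM + 7 h = Oct 26 2029 7:00 AM.
Oct 26 2029 7:00 AM + 7 h = Oct 26 2029 2:00 PM.
Oct 26 2029 2:00 PM + 7 h = Oct 26 2029 9:00 PM.
Oct 26 2029 9:00 PM + 7 h = Oct 27 2029 4:00 AM.
Oct 27 2029 4:00 AM + 7 h = Oct 27 2029 11:00 AM.

Oct 27 2029 11:00 AM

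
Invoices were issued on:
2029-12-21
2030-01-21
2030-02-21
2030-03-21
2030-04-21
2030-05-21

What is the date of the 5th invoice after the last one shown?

The day-of-month is always 21 (31, 31, 28, 31, 30 days between events).
So this recurs on the 21st of each month.
Next: June 2030 → 2030-06-21.
Next: July 2030 → 2030-07-21.
Next: August 2030 → 2030-08-21.
Next: September 2030 → 2030-09-21.
October 2030: 2030-10-21.

2030-10-21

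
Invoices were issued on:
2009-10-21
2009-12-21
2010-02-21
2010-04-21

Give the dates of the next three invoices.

Each date is the 21st; the gaps (61, 62, 59) track the month lengths.
The rule is the 21st of every 2 months.
June 2010: 2010-06-21.
Next: August 2010 → 2010-08-21.
Next: October 2010 → 2010-10-21.

2010-06-21, 2010-08-21, 2010-10-21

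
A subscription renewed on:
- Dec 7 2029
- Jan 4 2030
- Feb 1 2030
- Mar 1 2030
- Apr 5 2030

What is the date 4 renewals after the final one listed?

These are Fridays at 28- or 35-day spacing (28, 28, 28, 35).
The pattern: 1st Friday of the month.
1st Friday of May 2030: May 3 2030.
1st Friday of June 2030: Jun 7 2030.
1st Friday of July 2030: Jul 5 2030.
August 2030 — 1st Friday is Aug 2 2030.

Aug 2 2030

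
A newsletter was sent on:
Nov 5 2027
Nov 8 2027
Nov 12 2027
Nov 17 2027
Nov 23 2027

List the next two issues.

Nov 30 2027, Dec 8 2027

The spacing grows by 1 each time: 3, 4, 5, 6 days.
Next gap: 7 days. Nov 23 2027 + 7 days = Nov 30 2027.
Next gap: 8 days. Nov 30 2027 + 8 days = Dec 8 2027.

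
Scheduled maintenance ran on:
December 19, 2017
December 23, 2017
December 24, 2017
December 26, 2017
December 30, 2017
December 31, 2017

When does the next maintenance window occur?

January 2, 2018

The gap pattern 4, 1, 2, 4, 1 repeats every 3 events.
These are the Tuesdays, Saturdays and Sundays of each week.
The following Tuesday is January 2, 2018.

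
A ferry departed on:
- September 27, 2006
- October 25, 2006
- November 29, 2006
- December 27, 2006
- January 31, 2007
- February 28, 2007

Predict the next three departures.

March 28, 2007; April 25, 2007; May 30, 2007

These are Wednesdays with 28, 35, 28, 35, 28-day gaps.
Each is the final Wednesday of its month — November 29, 2006 is past the 28th, so '4th Wednesday' doesn't fit.
Last Wednesday of March 2007: March 28, 2007.
Last Wednesday of April 2007: April 25, 2007.
May 2007 ends with Wednesday May 30, 2007.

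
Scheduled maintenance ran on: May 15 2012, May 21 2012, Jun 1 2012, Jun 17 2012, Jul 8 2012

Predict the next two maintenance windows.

Aug 3 2012, Sep 3 2012

The spacing grows by 5 each time: 6, 11, 16, 21 days.
Next gap: 26 days. Jul 8 2012 + 26 days = Aug 3 2012.
Next gap: 31 days. Aug 3 2012 + 31 days = Sep 3 2012.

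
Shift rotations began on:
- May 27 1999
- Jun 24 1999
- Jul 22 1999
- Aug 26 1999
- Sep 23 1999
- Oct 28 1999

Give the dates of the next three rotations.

Nov 25 1999, Dec 23 1999, Jan 27 2000

These are Thursdays at 28- or 35-day spacing (28, 28, 35, 28, 35).
The pattern: 4th Thursday of the month.
4th Thursday of November 1999: Nov 25 1999.
4th Thursday of December 1999: Dec 23 1999.
January 2000 — 4th Thursday is Jan 27 2000.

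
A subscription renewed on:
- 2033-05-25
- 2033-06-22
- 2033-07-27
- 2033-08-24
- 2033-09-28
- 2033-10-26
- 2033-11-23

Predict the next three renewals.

These are Wednesdays at 28- or 35-day spacing (28, 35, 28, 35, 28, 28).
The pattern: 4th Wednesday of the month.
December 2033 — 4th Wednesday is 2033-12-28.
January 2034 — 4th Wednesday is 2034-01-25.
February 2034 — 4th Wednesday is 2034-02-22.

2033-12-28, 2034-01-25, 2034-02-22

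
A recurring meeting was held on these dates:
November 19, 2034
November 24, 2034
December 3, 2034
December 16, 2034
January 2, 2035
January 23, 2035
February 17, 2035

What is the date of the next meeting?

March 18, 2035

The spacing grows by 4 each time: 5, 9, 13, 17, 21, 25 days.
Next gap: 29 days. February 17, 2035 + 29 days = March 18, 2035.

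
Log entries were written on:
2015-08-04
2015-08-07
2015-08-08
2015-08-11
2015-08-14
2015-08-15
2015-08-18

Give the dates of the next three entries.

The gap pattern 3, 1, 3, 3, 1, 3 repeats every 3 events.
These are the Tuesdays, Fridays and Saturdays of each week.
The following Friday is 2015-08-21.
Next Saturday: 2015-08-22.
The following Tuesday is 2015-08-25.

2015-08-21, 2015-08-22, 2015-08-25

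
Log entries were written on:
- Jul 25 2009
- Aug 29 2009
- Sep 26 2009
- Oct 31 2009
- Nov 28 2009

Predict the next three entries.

Dec 26 2009, Jan 30 2010, Feb 27 2010

Every date is a Saturday; gaps 35, 28, 35, 28 days.
Each is the last Saturday of its month (at least one falls on the 29th or later, ruling out '4th Saturday').
December 2009 ends with Saturday Dec 26 2009.
January 2010 ends with Saturday Jan 30 2010.
Last Saturday of February 2010: Feb 27 2010.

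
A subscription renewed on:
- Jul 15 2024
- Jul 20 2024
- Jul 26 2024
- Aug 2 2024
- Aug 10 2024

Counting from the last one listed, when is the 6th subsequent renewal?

Oct 18 2024

The spacing grows by 1 each time: 5, 6, 7, 8 days.
Next gap: 9 days. Aug 10 2024 + 9 days = Aug 19 2024.
Next gap: 10 days. Aug 19 2024 + 10 days = Aug 29 2024.
Next gap: 11 days. Aug 29 2024 + 11 days = Sep 9 2024.
Next gap: 12 days. Sep 9 2024 + 12 days = Sep 21 2024.
Next gap: 13 days. Sep 21 2024 + 13 days = Oct 4 2024.
Next gap: 14 days. Oct 4 2024 + 14 days = Oct 18 2024.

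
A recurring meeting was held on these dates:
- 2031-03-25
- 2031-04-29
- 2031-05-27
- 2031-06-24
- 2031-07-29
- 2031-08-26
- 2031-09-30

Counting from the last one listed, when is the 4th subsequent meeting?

All Tuesdays; the gaps (35, 28, 28, 35, 28, 35) vary with month length.
This is the last Tuesday of each month.
Last Tuesday of October 2031: 2031-10-28.
Last Tuesday of November 2031: 2031-11-25.
December 2031 ends with Tuesday 2031-12-30.
Last Tuesday of January 2032: 2032-01-27.

2032-01-27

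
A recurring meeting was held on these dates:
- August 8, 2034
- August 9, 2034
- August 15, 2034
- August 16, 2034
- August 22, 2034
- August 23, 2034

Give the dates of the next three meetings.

August 29, 2034; August 30, 2034; September 5, 2034

Gaps: 1, 6, 1, 6, 1 days — not constant, but cyclic with period 2.
The events fall on every Tuesday and Wednesday.
The following Tuesday is August 29, 2034.
The following Wednesday is August 30, 2034.
Next Tuesday: September 5, 2034.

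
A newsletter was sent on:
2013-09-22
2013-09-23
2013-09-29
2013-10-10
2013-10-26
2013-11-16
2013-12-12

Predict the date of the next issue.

2014-01-12

Intervals are 1, 6, 11, 16, 21, 26 days — an arithmetic progression with common difference 5.
Next gap: 31 days. 2013-12-12 + 31 days = 2014-01-12.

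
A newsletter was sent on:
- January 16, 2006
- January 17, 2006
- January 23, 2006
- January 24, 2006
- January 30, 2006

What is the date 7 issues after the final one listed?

February 21, 2006

Every event lands on a Monday or Tuesday (gaps cycle 1, 6, 1, 6).
So the schedule is: every Monday and Tuesday.
Next Tuesday: January 31, 2006.
The following Monday is February 6, 2006.
Next Tuesday: February 7, 2006.
The following Monday is February 13, 2006.
Next Tuesday: February 14, 2006.
The following Monday is February 20, 2006.
The following Tuesday is February 21, 2006.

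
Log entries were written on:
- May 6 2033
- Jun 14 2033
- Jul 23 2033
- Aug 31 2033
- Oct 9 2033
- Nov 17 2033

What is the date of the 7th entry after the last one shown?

The spacing is 39, 39, 39, 39, 39 days — always 39 days.
Nov 17 2033 + 39 days = Dec 26 2033.
Dec 26 2033 + 39 days = Feb 3 2034.
Feb 3 2034 + 39 days = Mar 14 2034.
Mar 14 2034 + 39 days = Apr 22 2034.
Apr 22 2034 + 39 days = May 31 2034.
May 31 2034 + 39 days = Jul 9 2034.
Jul 9 2034 + 39 days = Aug 17 2034.

Aug 17 2034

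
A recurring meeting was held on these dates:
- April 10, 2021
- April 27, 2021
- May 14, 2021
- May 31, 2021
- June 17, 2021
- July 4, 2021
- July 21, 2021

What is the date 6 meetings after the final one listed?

October 31, 2021

Every event comes 17 days after the last (17, 17, 17, 17, 17, 17).
July 21, 2021 + 17 days = August 7, 2021.
August 7, 2021 + 17 days = August 24, 2021.
August 24, 2021 + 17 days = September 10, 2021.
September 10, 2021 + 17 days = September 27, 2021.
September 27, 2021 + 17 days = October 14, 2021.
October 14, 2021 + 17 days = October 31, 2021.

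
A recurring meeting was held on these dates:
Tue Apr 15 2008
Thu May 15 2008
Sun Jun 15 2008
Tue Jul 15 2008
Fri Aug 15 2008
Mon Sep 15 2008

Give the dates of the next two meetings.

Wed Oct 15 2008, Sat Nov 15 2008

Gaps: 30, 31, 30, 31, 31 days — not constant. Every event is on the 15th of the month.
Pattern: the 15th of each month.
October 2008: Wed Oct 15 2008.
Next: November 2008 → Sat Nov 15 2008.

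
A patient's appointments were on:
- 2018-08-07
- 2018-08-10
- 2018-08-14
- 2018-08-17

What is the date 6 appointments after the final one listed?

2018-09-07

Gaps: 3, 4, 3 days — not constant, but cyclic with period 2.
The events fall on every Tuesday and Friday.
The following Tuesday is 2018-08-21.
Next Friday: 2018-08-24.
The following Tuesday is 2018-08-28.
Next Friday: 2018-08-31.
The following Tuesday is 2018-09-04.
The following Friday is 2018-09-07.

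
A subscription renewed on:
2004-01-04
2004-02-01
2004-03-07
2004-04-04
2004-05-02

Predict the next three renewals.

2004-06-06, 2004-07-04, 2004-08-01

Gaps: 28, 35, 28, 28 days — a mix of 28 and 35. Every date is a Sunday.
Each is the 1st Sunday of its month.
June 2004 — 1st Sunday is 2004-06-06.
July 2004 — 1st Sunday is 2004-07-04.
August 2004 — 1st Sunday is 2004-08-01.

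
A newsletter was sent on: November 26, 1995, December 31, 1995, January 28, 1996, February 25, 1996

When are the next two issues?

March 31, 1996; April 28, 1996

All Sundays; the gaps (35, 28, 28) vary with month length.
This is the last Sunday of each month.
March 1996 ends with Sunday March 31, 1996.
April 1996 ends with Sunday April 28, 1996.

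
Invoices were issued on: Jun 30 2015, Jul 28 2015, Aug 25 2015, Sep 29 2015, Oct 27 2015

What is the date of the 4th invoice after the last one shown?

Feb 23 2016

These are Tuesdays with 28, 28, 35, 28-day gaps.
Each is the final Tuesday of its month — Jun 30 2015 is past the 28th, so '4th Tuesday' doesn't fit.
Last Tuesday of November 2015: Nov 24 2015.
December 2015 ends with Tuesday Dec 29 2015.
January 2016 ends with Tuesday Jan 26 2016.
February 2016 ends with Tuesday Feb 23 2016.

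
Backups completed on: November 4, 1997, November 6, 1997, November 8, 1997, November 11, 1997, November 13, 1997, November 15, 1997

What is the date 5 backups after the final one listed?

November 27, 1997

Gaps: 2, 2, 3, 2, 2 days — not constant, but cyclic with period 3.
The events fall on every Tuesday, Thursday and Saturday.
The following Tuesday is November 18, 1997.
The following Thursday is November 20, 1997.
Next Saturday: November 22, 1997.
The following Tuesday is November 25, 1997.
The following Thursday is November 27, 1997.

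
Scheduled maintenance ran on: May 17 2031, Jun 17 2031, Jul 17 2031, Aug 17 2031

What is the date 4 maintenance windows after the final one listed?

The day-of-month is always 17 (31, 30, 31 days between events).
So this recurs on the 17th of each month.
Next: September 2031 → Sep 17 2031.
Next: October 2031 → Oct 17 2031.
November 2031: Nov 17 2031.
Next: December 2031 → Dec 17 2031.

Dec 17 2031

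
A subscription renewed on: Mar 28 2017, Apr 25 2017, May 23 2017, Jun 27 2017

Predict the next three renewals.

Jul 25 2017, Aug 22 2017, Sep 26 2017

Gaps: 28, 28, 35 days — a mix of 28 and 35. Every date is a Tuesday.
Each is the 4th Tuesday of its month.
July 2017 — 4th Tuesday is Jul 25 2017.
August 2017 — 4th Tuesday is Aug 22 2017.
September 2017 — 4th Tuesday is Sep 26 2017.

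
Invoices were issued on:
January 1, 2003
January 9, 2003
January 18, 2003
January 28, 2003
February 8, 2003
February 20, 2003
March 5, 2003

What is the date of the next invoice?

Gaps: 8, 9, 10, 11, 12, 13 days — each gap is 1 larger than the previous one.
Next gap: 14 days. March 5, 2003 + 14 days = March 19, 2003.

March 19, 2003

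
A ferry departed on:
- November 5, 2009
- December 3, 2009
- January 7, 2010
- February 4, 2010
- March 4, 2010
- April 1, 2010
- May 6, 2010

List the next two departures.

These are Thursdays at 28- or 35-day spacing (28, 35, 28, 28, 28, 35).
The pattern: 1st Thursday of the month.
June 2010 — 1st Thursday is June 3, 2010.
1st Thursday of July 2010: July 1, 2010.

June 3, 2010; July 1, 2010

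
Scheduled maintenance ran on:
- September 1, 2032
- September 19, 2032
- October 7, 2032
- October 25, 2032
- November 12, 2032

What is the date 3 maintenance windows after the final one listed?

January 5, 2033

Gaps between consecutive events: 18, 18, 18, 18 days — a constant 18-day interval.
November 12, 2032 + 18 days = November 30, 2032.
November 30, 2032 + 18 days = December 18, 2032.
December 18, 2032 + 18 days = January 5, 2033.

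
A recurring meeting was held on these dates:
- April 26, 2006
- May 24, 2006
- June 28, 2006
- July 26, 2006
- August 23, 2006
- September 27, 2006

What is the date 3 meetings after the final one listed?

These are Wednesdays at 28- or 35-day spacing (28, 35, 28, 28, 35).
The pattern: 4th Wednesday of the month.
4th Wednesday of October 2006: October 25, 2006.
November 2006 — 4th Wednesday is November 22, 2006.
4th Wednesday of December 2006: December 27, 2006.

December 27, 2006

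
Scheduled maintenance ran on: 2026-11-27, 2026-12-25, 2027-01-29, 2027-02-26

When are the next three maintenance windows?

2027-03-26, 2027-04-30, 2027-05-28

Every date is a Friday; gaps 28, 35, 28 days.
Each is the last Friday of its month (at least one falls on the 29th or later, ruling out '4th Friday').
Last Friday of March 2027: 2027-03-26.
Last Friday of April 2027: 2027-04-30.
Last Friday of May 2027: 2027-05-28.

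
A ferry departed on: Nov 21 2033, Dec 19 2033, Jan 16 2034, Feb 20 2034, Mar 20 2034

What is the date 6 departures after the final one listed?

Sep 18 2034

These are Mondays at 28- or 35-day spacing (28, 28, 35, 28).
The pattern: 3rd Monday of the month.
3rd Monday of April 2034: Apr 17 2034.
May 2034 — 3rd Monday is May 15 2034.
3rd Monday of June 2034: Jun 19 2034.
3rd Monday of July 2034: Jul 17 2034.
3rd Monday of August 2034: Aug 21 2034.
September 2034 — 3rd Monday is Sep 18 2034.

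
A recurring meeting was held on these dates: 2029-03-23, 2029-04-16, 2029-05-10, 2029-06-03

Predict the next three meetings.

2029-06-27, 2029-07-21, 2029-08-14

The spacing is 24, 24, 24 days — always 24 days.
2029-06-03 + 24 days = 2029-06-27.
2029-06-27 + 24 days = 2029-07-21.
2029-07-21 + 24 days = 2029-08-14.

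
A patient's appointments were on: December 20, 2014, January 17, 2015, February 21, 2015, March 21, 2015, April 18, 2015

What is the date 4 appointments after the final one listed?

All dates are Saturdays, 28, 35, 28, 28 days apart.
Specifically, the 3rd Saturday of each month.
3rd Saturday of May 2015: May 16, 2015.
3rd Saturday of June 2015: June 20, 2015.
July 2015 — 3rd Saturday is July 18, 2015.
3rd Saturday of August 2015: August 15, 2015.

August 15, 2015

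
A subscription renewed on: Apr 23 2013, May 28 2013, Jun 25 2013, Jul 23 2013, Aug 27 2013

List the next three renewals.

Gaps: 35, 28, 28, 35 days — a mix of 28 and 35. Every date is a Tuesday.
Each is the 4th Tuesday of its month.
4th Tuesday of September 2013: Sep 24 2013.
4th Tuesday of October 2013: Oct 22 2013.
4th Tuesday of November 2013: Nov 26 2013.

Sep 24 2013, Oct 22 2013, Nov 26 2013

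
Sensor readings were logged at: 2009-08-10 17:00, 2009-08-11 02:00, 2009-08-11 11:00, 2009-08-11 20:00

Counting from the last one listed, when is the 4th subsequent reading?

2009-08-13 08:00

The interval is a steady 9 hours (9, 9, 9).
2009-08-11 20:00 + 9 h = 2009-08-12 05:00.
2009-08-12 05:00 + 9 h = 2009-08-12 14:00.
2009-08-12 14:00 + 9 h = 2009-08-12 23:00.
2009-08-12 23:00 + 9 h = 2009-08-13 08:00.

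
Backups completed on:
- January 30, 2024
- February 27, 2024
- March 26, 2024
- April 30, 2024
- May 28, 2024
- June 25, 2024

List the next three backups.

All Tuesdays; the gaps (28, 28, 35, 28, 28) vary with month length.
This is the last Tuesday of each month.
July 2024 ends with Tuesday July 30, 2024.
Last Tuesday of August 2024: August 27, 2024.
September 2024 ends with Tuesday September 24, 2024.

July 30, 2024; August 27, 2024; September 24, 2024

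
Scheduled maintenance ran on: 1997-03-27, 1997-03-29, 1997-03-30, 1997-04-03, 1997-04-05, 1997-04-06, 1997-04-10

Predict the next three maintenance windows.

Every event lands on a Thursday or Saturday or Sunday (gaps cycle 2, 1, 4, 2, 1, 4).
So the schedule is: every Thursday, Saturday and Sunday.
The following Saturday is 1997-04-12.
The following Sunday is 1997-04-13.
The following Thursday is 1997-04-17.

1997-04-12, 1997-04-13, 1997-04-17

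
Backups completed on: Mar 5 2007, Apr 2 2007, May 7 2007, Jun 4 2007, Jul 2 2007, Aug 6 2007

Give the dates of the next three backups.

Sep 3 2007, Oct 1 2007, Nov 5 2007

Gaps: 28, 35, 28, 28, 35 days — a mix of 28 and 35. Every date is a Monday.
Each is the 1st Monday of its month.
September 2007 — 1st Monday is Sep 3 2007.
1st Monday of October 2007: Oct 1 2007.
1st Monday of November 2007: Nov 5 2007.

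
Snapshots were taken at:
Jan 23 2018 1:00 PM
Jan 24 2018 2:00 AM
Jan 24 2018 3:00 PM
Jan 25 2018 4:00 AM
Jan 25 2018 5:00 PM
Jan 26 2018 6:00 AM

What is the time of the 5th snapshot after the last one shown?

Jan 28 2018 11:00 PM

Spacing: 13, 13, 13, 13, 13 h — constant 13 h.
Jan 26 2018 6:00 AM + 13 h = Jan 26 2018 7:00 PM.
Jan 26 2018 7:00 PM + 13 h = Jan 27 2018 8:00 AM.
Jan 27 2018 8:00 AM + 13 h = Jan 27 2018 9:00 PM.
Jan 27 2018 9:00 PM + 13 h = Jan 28 2018 10:00 AM.
Jan 28 2018 10:00 AM + 13 h = Jan 28 2018 11:00 PM.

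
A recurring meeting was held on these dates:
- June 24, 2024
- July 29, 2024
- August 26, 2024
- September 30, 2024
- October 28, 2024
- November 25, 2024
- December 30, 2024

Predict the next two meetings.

Every date is a Monday; gaps 35, 28, 35, 28, 28, 35 days.
Each is the last Monday of its month (at least one falls on the 29th or later, ruling out '4th Monday').
January 2025 ends with Monday January 27, 2025.
February 2025 ends with Monday February 24, 2025.

January 27, 2025; February 24, 2025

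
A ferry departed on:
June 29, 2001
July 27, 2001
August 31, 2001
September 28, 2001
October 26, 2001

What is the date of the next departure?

November 30, 2001

These are Fridays with 28, 35, 28, 28-day gaps.
Each is the final Friday of its month — June 29, 2001 is past the 28th, so '4th Friday' doesn't fit.
November 2001 ends with Friday November 30, 2001.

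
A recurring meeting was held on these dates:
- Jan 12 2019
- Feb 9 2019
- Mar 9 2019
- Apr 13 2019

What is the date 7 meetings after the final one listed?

Nov 9 2019

These are Saturdays at 28- or 35-day spacing (28, 28, 35).
The pattern: 2nd Saturday of the month.
May 2019 — 2nd Saturday is May 11 2019.
2nd Saturday of June 2019: Jun 8 2019.
2nd Saturday of July 2019: Jul 13 2019.
2nd Saturday of August 2019: Aug 10 2019.
2nd Saturday of September 2019: Sep 14 2019.
October 2019 — 2nd Saturday is Oct 12 2019.
November 2019 — 2nd Saturday is Nov 9 2019.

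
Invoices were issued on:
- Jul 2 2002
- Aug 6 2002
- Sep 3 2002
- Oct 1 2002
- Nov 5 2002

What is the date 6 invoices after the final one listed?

Gaps: 35, 28, 28, 35 days — a mix of 28 and 35. Every date is a Tuesday.
Each is the 1st Tuesday of its month.
1st Tuesday of December 2002: Dec 3 2002.
January 2003 — 1st Tuesday is Jan 7 2003.
1st Tuesday of February 2003: Feb 4 2003.
1st Tuesday of March 2003: Mar 4 2003.
1st Tuesday of April 2003: Apr 1 2003.
1st Tuesday of May 2003: May 6 2003.

May 6 2003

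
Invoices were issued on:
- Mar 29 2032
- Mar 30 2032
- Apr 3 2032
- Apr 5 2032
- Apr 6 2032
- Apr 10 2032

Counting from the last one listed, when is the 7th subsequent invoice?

Apr 26 2032

Every event lands on a Monday or Tuesday or Saturday (gaps cycle 1, 4, 2, 1, 4).
So the schedule is: every Monday, Tuesday and Saturday.
The following Monday is Apr 12 2032.
Next Tuesday: Apr 13 2032.
Next Saturday: Apr 17 2032.
Next Monday: Apr 19 2032.
The following Tuesday is Apr 20 2032.
Next Saturday: Apr 24 2032.
Next Monday: Apr 26 2032.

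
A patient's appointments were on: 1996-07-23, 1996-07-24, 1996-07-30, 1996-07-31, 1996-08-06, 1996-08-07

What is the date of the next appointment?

The gap pattern 1, 6, 1, 6, 1 repeats every 2 events.
These are the Tuesdays and Wednesdays of each week.
The following Tuesday is 1996-08-13.

1996-08-13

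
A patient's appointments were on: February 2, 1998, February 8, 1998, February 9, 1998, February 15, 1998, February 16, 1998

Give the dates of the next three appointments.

The gap pattern 6, 1, 6, 1 repeats every 2 events.
These are the Mondays and Sundays of each week.
Next Sunday: February 22, 1998.
The following Monday is February 23, 1998.
The following Sunday is March 1, 1998.

February 22, 1998; February 23, 1998; March 1, 1998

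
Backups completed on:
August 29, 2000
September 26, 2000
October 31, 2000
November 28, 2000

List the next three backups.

These are Tuesdays with 28, 35, 28-day gaps.
Each is the final Tuesday of its month — August 29, 2000 is past the 28th, so '4th Tuesday' doesn't fit.
December 2000 ends with Tuesday December 26, 2000.
January 2001 ends with Tuesday January 30, 2001.
February 2001 ends with Tuesday February 27, 2001.

December 26, 2000; January 30, 2001; February 27, 2001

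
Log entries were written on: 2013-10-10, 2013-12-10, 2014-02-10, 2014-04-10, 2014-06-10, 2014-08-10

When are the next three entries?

The day-of-month is always 10 (61, 62, 59, 61, 61 days between events).
So this recurs on the 10th of every 2 months.
October 2014: 2014-10-10.
December 2014: 2014-12-10.
Next: February 2015 → 2015-02-10.

2014-10-10, 2014-12-10, 2015-02-10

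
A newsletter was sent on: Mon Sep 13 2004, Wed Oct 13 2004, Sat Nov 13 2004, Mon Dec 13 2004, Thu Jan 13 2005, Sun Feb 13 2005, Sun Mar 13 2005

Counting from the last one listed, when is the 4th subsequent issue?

Wed Jul 13 2005

The day-of-month is always 13 (30, 31, 30, 31, 31, 28 days between events).
So this recurs on the 13th of each month.
Next: April 2005 → Wed Apr 13 2005.
Next: May 2005 → Fri May 13 2005.
June 2005: Mon Jun 13 2005.
Next: July 2005 → Wed Jul 13 2005.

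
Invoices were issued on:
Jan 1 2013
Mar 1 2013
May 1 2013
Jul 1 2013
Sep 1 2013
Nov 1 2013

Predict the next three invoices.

Jan 1 2014, Mar 1 2014, May 1 2014

The day-of-month is always 1 (59, 61, 61, 62, 61 days between events).
So this recurs on the 1st of every 2 months.
Next: January 2014 → Jan 1 2014.
March 2014: Mar 1 2014.
Next: May 2014 → May 1 2014.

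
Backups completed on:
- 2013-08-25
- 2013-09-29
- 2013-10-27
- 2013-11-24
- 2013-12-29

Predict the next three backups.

2014-01-26, 2014-02-23, 2014-03-30

Every date is a Sunday; gaps 35, 28, 28, 35 days.
Each is the last Sunday of its month (at least one falls on the 29th or later, ruling out '4th Sunday').
Last Sunday of January 2014: 2014-01-26.
February 2014 ends with Sunday 2014-02-23.
March 2014 ends with Sunday 2014-03-30.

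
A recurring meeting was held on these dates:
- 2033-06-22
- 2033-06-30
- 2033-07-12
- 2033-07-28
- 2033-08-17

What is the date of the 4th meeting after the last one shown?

The spacing grows by 4 each time: 8, 12, 16, 20 days.
Next gap: 24 days. 2033-08-17 + 24 days = 2033-09-10.
Next gap: 28 days. 2033-09-10 + 28 days = 2033-10-08.
Next gap: 32 days. 2033-10-08 + 32 days = 2033-11-09.
Next gap: 36 days. 2033-11-09 + 36 days = 2033-12-15.

2033-12-15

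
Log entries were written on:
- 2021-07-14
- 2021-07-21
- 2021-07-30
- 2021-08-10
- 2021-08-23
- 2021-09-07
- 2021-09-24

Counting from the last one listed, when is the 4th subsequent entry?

Gaps: 7, 9, 11, 13, 15, 17 days — each gap is 2 larger than the previous one.
Next gap: 19 days. 2021-09-24 + 19 days = 2021-10-13.
Next gap: 21 days. 2021-10-13 + 21 days = 2021-11-03.
Next gap: 23 days. 2021-11-03 + 23 days = 2021-11-26.
Next gap: 25 days. 2021-11-26 + 25 days = 2021-12-21.

2021-12-21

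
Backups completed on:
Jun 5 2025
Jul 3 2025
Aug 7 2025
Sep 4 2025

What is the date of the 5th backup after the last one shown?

Feb 5 2026

Gaps: 28, 35, 28 days — a mix of 28 and 35. Every date is a Thursday.
Each is the 1st Thursday of its month.
1st Thursday of October 2025: Oct 2 2025.
November 2025 — 1st Thursday is Nov 6 2025.
December 2025 — 1st Thursday is Dec 4 2025.
1st Thursday of January 2026: Jan 1 2026.
1st Thursday of February 2026: Feb 5 2026.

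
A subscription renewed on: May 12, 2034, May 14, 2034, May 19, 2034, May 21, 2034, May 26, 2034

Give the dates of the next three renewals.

May 28, 2034; June 2, 2034; June 4, 2034

The gap pattern 2, 5, 2, 5 repeats every 2 events.
These are the Fridays and Sundays of each week.
Next Sunday: May 28, 2034.
The following Friday is June 2, 2034.
Next Sunday: June 4, 2034.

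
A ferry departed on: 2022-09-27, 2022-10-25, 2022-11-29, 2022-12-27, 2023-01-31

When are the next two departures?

These are Tuesdays with 28, 35, 28, 35-day gaps.
Each is the final Tuesday of its month — 2022-11-29 is past the 28th, so '4th Tuesday' doesn't fit.
Last Tuesday of February 2023: 2023-02-28.
March 2023 ends with Tuesday 2023-03-28.

2023-02-28, 2023-03-28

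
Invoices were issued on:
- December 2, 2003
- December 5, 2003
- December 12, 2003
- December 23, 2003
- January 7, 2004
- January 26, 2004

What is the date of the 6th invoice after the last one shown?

August 11, 2004

Gaps: 3, 7, 11, 15, 19 days — each gap is 4 larger than the previous one.
Next gap: 23 days. January 26, 2004 + 23 days = February 18, 2004.
Next gap: 27 days. February 18, 2004 + 27 days = March 16, 2004.
Next gap: 31 days. March 16, 2004 + 31 days = April 16, 2004.
Next gap: 35 days. April 16, 2004 + 35 days = May 21, 2004.
Next gap: 39 days. May 21, 2004 + 39 days = June 29, 2004.
Next gap: 43 days. June 29, 2004 + 43 days = August 11, 2004.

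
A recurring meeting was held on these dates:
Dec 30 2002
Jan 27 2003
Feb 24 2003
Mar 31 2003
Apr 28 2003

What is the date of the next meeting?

May 26 2003

All Mondays; the gaps (28, 28, 35, 28) vary with month length.
This is the last Monday of each month.
Last Monday of May 2003: May 26 2003.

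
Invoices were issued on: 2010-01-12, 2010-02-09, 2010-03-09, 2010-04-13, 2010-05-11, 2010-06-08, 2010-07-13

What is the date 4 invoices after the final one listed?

2010-11-09

All dates are Tuesdays, 28, 28, 35, 28, 28, 35 days apart.
Specifically, the 2nd Tuesday of each month.
2nd Tuesday of August 2010: 2010-08-10.
September 2010 — 2nd Tuesday is 2010-09-14.
2nd Tuesday of October 2010: 2010-10-12.
2nd Tuesday of November 2010: 2010-11-09.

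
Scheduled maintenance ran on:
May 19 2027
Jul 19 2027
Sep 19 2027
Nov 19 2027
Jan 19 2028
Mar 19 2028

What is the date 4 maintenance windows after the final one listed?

Nov 19 2028

Gaps: 61, 62, 61, 61, 60 days — not constant. Every event is on the 19th of the month.
Pattern: the 19th of every 2 months.
May 2028: May 19 2028.
Next: July 2028 → Jul 19 2028.
September 2028: Sep 19 2028.
Next: November 2028 → Nov 19 2028.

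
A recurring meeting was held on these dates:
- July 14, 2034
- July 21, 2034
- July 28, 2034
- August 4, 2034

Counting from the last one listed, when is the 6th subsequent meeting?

Every event comes 7 days after the last (7, 7, 7).
August 4, 2034 + 7 days = August 11, 2034.
August 11, 2034 + 7 days = August 18, 2034.
August 18, 2034 + 7 days = August 25, 2034.
August 25, 2034 + 7 days = September 1, 2034.
September 1, 2034 + 7 days = September 8, 2034.
September 8, 2034 + 7 days = September 15, 2034.

September 15, 2034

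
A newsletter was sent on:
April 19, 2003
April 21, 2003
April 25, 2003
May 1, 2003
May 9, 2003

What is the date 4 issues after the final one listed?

The spacing grows by 2 each time: 2, 4, 6, 8 days.
Next gap: 10 days. May 9, 2003 + 10 days = May 19, 2003.
Next gap: 12 days. May 19, 2003 + 12 days = May 31, 2003.
Next gap: 14 days. May 31, 2003 + 14 days = June 14, 2003.
Next gap: 16 days. June 14, 2003 + 16 days = June 30, 2003.

June 30, 2003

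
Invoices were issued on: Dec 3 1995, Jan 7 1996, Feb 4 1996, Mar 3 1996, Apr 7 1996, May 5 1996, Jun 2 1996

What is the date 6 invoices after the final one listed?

Gaps: 35, 28, 28, 35, 28, 28 days — a mix of 28 and 35. Every date is a Sunday.
Each is the 1st Sunday of its month.
July 1996 — 1st Sunday is Jul 7 1996.
August 1996 — 1st Sunday is Aug 4 1996.
1st Sunday of September 1996: Sep 1 1996.
October 1996 — 1st Sunday is Oct 6 1996.
1st Sunday of November 1996: Nov 3 1996.
December 1996 — 1st Sunday is Dec 1 1996.

Dec 1 1996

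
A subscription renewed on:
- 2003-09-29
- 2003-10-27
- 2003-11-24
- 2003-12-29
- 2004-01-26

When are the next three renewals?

2004-02-23, 2004-03-29, 2004-04-26

Every date is a Monday; gaps 28, 28, 35, 28 days.
Each is the last Monday of its month (at least one falls on the 29th or later, ruling out '4th Monday').
February 2004 ends with Monday 2004-02-23.
Last Monday of March 2004: 2004-03-29.
April 2004 ends with Monday 2004-04-26.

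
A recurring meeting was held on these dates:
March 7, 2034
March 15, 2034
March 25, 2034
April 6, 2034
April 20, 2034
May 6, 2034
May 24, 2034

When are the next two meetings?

Gaps: 8, 10, 12, 14, 16, 18 days — each gap is 2 larger than the previous one.
Next gap: 20 days. May 24, 2034 + 20 days = June 13, 2034.
Next gap: 22 days. June 13, 2034 + 22 days = July 5, 2034.

June 13, 2034; July 5, 2034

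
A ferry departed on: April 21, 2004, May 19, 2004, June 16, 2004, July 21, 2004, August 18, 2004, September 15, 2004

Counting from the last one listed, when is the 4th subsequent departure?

Gaps: 28, 28, 35, 28, 28 days — a mix of 28 and 35. Every date is a Wednesday.
Each is the 3rd Wednesday of its month.
October 2004 — 3rd Wednesday is October 20, 2004.
November 2004 — 3rd Wednesday is November 17, 2004.
3rd Wednesday of December 2004: December 15, 2004.
January 2005 — 3rd Wednesday is January 19, 2005.

January 19, 2005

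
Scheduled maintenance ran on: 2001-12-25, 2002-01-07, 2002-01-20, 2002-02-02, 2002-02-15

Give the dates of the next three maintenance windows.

2002-02-28, 2002-03-13, 2002-03-26

Gaps between consecutive events: 13, 13, 13, 13 days — a constant 13-day interval.
2002-02-15 + 13 days = 2002-02-28.
2002-02-28 + 13 days = 2002-03-13.
2002-03-13 + 13 days = 2002-03-26.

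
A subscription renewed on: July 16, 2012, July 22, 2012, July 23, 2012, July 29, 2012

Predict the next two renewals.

Every event lands on a Monday or Sunday (gaps cycle 6, 1, 6).
So the schedule is: every Monday and Sunday.
The following Monday is July 30, 2012.
Next Sunday: August 5, 2012.

July 30, 2012; August 5, 2012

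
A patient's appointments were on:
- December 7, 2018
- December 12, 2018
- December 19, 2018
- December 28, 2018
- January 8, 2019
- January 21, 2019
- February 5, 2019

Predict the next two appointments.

The spacing grows by 2 each time: 5, 7, 9, 11, 13, 15 days.
Next gap: 17 days. February 5, 2019 + 17 days = February 22, 2019.
Next gap: 19 days. February 22, 2019 + 19 days = March 13, 2019.

February 22, 2019; March 13, 2019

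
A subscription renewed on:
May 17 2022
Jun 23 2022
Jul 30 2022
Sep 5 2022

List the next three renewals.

Oct 12 2022, Nov 18 2022, Dec 25 2022

The spacing is 37, 37, 37 days — always 37 days.
Sep 5 2022 + 37 days = Oct 12 2022.
Oct 12 2022 + 37 days = Nov 18 2022.
Nov 18 2022 + 37 days = Dec 25 2022.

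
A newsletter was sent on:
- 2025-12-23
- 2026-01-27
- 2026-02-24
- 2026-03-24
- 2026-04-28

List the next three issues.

2026-05-26, 2026-06-23, 2026-07-28

These are Tuesdays at 28- or 35-day spacing (35, 28, 28, 35).
The pattern: 4th Tuesday of the month.
4th Tuesday of May 2026: 2026-05-26.
4th Tuesday of June 2026: 2026-06-23.
4th Tuesday of July 2026: 2026-07-28.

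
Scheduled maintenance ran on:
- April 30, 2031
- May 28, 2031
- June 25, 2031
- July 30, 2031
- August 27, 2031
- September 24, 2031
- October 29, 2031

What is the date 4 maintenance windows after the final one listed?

February 25, 2032

Every date is a Wednesday; gaps 28, 28, 35, 28, 28, 35 days.
Each is the last Wednesday of its month (at least one falls on the 29th or later, ruling out '4th Wednesday').
Last Wednesday of November 2031: November 26, 2031.
December 2031 ends with Wednesday December 31, 2031.
January 2032 ends with Wednesday January 28, 2032.
Last Wednesday of February 2032: February 25, 2032.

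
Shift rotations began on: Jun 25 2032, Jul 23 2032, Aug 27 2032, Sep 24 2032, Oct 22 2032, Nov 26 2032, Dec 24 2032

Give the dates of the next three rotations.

Gaps: 28, 35, 28, 28, 35, 28 days — a mix of 28 and 35. Every date is a Friday.
Each is the 4th Friday of its month.
January 2033 — 4th Friday is Jan 28 2033.
February 2033 — 4th Friday is Feb 25 2033.
March 2033 — 4th Friday is Mar 25 2033.

Jan 28 2033, Feb 25 2033, Mar 25 2033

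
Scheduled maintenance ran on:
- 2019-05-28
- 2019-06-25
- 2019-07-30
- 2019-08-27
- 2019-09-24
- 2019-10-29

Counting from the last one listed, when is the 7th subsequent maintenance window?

2020-05-26

All Tuesdays; the gaps (28, 35, 28, 28, 35) vary with month length.
This is the last Tuesday of each month.
Last Tuesday of November 2019: 2019-11-26.
December 2019 ends with Tuesday 2019-12-31.
January 2020 ends with Tuesday 2020-01-28.
February 2020 ends with Tuesday 2020-02-25.
March 2020 ends with Tuesday 2020-03-31.
April 2020 ends with Tuesday 2020-04-28.
May 2020 ends with Tuesday 2020-05-26.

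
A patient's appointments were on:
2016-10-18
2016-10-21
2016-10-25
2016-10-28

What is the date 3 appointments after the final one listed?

Gaps: 3, 4, 3 days — not constant, but cyclic with period 2.
The events fall on every Tuesday and Friday.
The following Tuesday is 2016-11-01.
The following Friday is 2016-11-04.
The following Tuesday is 2016-11-08.

2016-11-08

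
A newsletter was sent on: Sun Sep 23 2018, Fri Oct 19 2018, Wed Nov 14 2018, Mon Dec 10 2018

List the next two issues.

Sat Jan 5 2019, Thu Jan 31 2019

Gaps between consecutive events: 26, 26, 26 days — a constant 26-day interval.
Mon Dec 10 2018 + 26 days = Sat Jan 5 2019.
Sat Jan 5 2019 + 26 days = Thu Jan 31 2019.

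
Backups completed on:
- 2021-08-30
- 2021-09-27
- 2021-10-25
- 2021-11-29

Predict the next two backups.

2021-12-27, 2022-01-31

These are Mondays with 28, 28, 35-day gaps.
Each is the final Monday of its month — 2021-08-30 is past the 28th, so '4th Monday' doesn't fit.
Last Monday of December 2021: 2021-12-27.
January 2022 ends with Monday 2022-01-31.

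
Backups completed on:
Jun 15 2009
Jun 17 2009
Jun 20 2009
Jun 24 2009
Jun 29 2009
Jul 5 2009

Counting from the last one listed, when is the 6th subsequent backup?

Aug 31 2009

Intervals are 2, 3, 4, 5, 6 days — an arithmetic progression with common difference 1.
Next gap: 7 days. Jul 5 2009 + 7 days = Jul 12 2009.
Next gap: 8 days. Jul 12 2009 + 8 days = Jul 20 2009.
Next gap: 9 days. Jul 20 2009 + 9 days = Jul 29 2009.
Next gap: 10 days. Jul 29 2009 + 10 days = Aug 8 2009.
Next gap: 11 days. Aug 8 2009 + 11 days = Aug 19 2009.
Next gap: 12 days. Aug 19 2009 + 12 days = Aug 31 2009.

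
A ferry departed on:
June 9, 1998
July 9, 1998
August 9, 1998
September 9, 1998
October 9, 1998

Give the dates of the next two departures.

Each date is the 9th; the gaps (30, 31, 31, 30) track the month lengths.
The rule is the 9th of each month.
November 1998: November 9, 1998.
December 1998: December 9, 1998.

November 9, 1998; December 9, 1998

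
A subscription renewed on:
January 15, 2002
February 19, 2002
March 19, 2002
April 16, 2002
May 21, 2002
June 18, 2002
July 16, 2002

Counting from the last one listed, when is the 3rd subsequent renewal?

All dates are Tuesdays, 35, 28, 28, 35, 28, 28 days apart.
Specifically, the 3rd Tuesday of each month.
August 2002 — 3rd Tuesday is August 20, 2002.
September 2002 — 3rd Tuesday is September 17, 2002.
October 2002 — 3rd Tuesday is October 15, 2002.

October 15, 2002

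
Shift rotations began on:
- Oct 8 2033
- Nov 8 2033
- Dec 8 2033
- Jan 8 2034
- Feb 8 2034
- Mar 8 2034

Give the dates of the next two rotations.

Apr 8 2034, May 8 2034

Gaps: 31, 30, 31, 31, 28 days — not constant. Every event is on the 8th of the month.
Pattern: the 8th of each month.
April 2034: Apr 8 2034.
May 2034: May 8 2034.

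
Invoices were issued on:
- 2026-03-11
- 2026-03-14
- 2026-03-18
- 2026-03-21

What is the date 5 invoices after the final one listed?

The gap pattern 3, 4, 3 repeats every 2 events.
These are the Wednesdays and Saturdays of each week.
Next Wednesday: 2026-03-25.
Next Saturday: 2026-03-28.
The following Wednesday is 2026-04-01.
Next Saturday: 2026-04-04.
Next Wednesday: 2026-04-08.

2026-04-08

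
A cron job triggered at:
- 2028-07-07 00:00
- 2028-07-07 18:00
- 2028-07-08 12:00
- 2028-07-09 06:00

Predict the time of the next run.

2028-07-10 00:00

Gaps: 18, 18, 18 hours — each event is 18 hours after the previous one.
2028-07-09 06:00 + 18 h = 2028-07-10 00:00.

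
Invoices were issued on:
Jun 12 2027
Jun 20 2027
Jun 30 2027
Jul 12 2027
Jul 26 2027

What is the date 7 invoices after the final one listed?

Intervals are 8, 10, 12, 14 days — an arithmetic progression with common difference 2.
Next gap: 16 days. Jul 26 2027 + 16 days = Aug 11 2027.
Next gap: 18 days. Aug 11 2027 + 18 days = Aug 29 2027.
Next gap: 20 days. Aug 29 2027 + 20 days = Sep 18 2027.
Next gap: 22 days. Sep 18 2027 + 22 days = Oct 10 2027.
Next gap: 24 days. Oct 10 2027 + 24 days = Nov 3 2027.
Next gap: 26 days. Nov 3 2027 + 26 days = Nov 29 2027.
Next gap: 28 days. Nov 29 2027 + 28 days = Dec 27 2027.

Dec 27 2027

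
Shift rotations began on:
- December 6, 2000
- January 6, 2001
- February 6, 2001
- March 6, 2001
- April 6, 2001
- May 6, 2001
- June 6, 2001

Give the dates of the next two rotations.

Gaps: 31, 31, 28, 31, 30, 31 days — not constant. Every event is on the 6th of the month.
Pattern: the 6th of each month.
July 2001: July 6, 2001.
August 2001: August 6, 2001.

July 6, 2001; August 6, 2001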